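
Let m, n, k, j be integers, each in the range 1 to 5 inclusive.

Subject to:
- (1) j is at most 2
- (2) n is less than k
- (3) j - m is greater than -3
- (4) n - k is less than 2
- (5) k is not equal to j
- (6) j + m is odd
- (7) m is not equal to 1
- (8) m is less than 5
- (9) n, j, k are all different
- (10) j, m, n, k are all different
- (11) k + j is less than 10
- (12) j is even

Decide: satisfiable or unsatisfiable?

Take m = 3, n = 4, k = 5, j = 2. Then constraint 3: j - m = -1; constraint 4: n - k = -1; constraint 11: k + j = 7, and every other listed constraint is also met.

Satisfiable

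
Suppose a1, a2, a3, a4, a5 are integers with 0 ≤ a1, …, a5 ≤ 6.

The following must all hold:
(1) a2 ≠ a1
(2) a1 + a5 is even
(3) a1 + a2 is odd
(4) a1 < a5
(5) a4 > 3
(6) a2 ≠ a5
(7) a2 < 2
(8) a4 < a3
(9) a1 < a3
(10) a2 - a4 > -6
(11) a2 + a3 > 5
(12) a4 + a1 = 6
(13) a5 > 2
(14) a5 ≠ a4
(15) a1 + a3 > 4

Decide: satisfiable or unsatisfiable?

Take a1 = 1, a2 = 0, a3 = 6, a4 = 5, a5 = 3. Then constraint 10: a2 - a4 = -5; constraint 11: a2 + a3 = 6; constraint 12: a4 + a1 = 6, and every other listed constraint is also met.

Satisfiable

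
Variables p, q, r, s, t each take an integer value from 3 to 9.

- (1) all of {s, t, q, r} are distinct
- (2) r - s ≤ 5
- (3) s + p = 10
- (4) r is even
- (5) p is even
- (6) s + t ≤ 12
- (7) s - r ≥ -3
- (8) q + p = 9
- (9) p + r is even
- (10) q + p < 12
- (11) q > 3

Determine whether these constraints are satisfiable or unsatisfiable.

Satisfiable

Take p = 4, q = 5, r = 8, s = 6, t = 4. Then constraint 2: r - s = 2; constraint 3: s + p = 10, and every other listed constraint is also met.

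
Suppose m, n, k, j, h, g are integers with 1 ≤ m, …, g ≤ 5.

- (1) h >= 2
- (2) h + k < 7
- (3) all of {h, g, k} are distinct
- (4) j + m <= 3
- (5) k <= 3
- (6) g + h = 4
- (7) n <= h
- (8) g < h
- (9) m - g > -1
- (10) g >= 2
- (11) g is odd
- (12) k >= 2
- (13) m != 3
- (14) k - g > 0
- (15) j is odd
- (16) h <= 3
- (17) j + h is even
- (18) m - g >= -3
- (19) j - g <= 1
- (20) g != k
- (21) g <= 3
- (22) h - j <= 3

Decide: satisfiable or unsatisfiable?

Unsatisfiable

Constraints 1, 5, 10, 12, 16, and 21 confine each of h, g, k to the 2 values {2, 3}.
Constraint 3 requires all 3 of them to be distinct, but only 2 values are available — impossible by the pigeonhole principle.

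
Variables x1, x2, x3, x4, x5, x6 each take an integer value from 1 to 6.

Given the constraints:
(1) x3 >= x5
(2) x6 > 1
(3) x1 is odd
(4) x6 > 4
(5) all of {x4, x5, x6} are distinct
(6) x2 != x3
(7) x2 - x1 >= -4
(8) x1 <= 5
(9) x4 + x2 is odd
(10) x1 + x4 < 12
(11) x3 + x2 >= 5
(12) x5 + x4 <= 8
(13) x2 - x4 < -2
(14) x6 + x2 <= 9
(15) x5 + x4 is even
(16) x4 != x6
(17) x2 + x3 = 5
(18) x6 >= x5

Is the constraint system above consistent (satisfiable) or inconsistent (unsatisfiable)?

Setting (x1, x2, x3, x4, x5, x6) = (3, 1, 4, 6, 2, 5) satisfies everything: constraint 7: x2 - x1 = -2; constraint 10: x1 + x4 = 9; constraint 11: x3 + x2 = 5, and the others follow.

Satisfiable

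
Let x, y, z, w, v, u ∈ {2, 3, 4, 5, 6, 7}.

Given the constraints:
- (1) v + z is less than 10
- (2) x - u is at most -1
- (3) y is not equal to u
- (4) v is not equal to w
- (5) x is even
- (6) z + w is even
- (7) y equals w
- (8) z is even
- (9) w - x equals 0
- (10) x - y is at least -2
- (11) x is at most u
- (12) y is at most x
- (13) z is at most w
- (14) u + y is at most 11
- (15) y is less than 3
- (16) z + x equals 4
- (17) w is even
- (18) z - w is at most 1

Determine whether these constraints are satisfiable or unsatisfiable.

Setting (x, y, z, w, v, u) = (2, 2, 2, 2, 5, 6) satisfies everything: constraint 1: v + z = 7; constraint 2: x - u = -4; constraint 9: w - x = 0, and the others follow.

Satisfiable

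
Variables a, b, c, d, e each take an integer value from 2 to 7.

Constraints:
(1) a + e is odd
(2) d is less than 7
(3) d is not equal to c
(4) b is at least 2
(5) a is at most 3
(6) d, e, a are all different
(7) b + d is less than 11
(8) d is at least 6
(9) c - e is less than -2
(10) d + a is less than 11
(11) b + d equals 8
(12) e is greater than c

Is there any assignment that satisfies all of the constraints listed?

The assignment a = 2, b = 2, c = 2, d = 6, e = 5 works:
  constraint 7 holds since b + d = 8.
  constraint 9 holds since c - e = -3.
  constraint 10 holds since d + a = 8.
The rest check out directly.

Satisfiable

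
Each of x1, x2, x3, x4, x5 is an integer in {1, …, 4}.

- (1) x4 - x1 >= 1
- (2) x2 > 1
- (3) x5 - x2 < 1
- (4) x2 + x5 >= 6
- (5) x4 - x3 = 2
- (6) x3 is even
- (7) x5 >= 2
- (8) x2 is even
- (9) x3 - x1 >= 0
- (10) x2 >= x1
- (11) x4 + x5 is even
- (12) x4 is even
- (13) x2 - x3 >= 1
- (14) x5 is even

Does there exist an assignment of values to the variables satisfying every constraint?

Satisfiable

One satisfying assignment is x1 = 2, x2 = 4, x3 = 2, x4 = 4, x5 = 4.
For the less obvious constraints — constraint 1: x4 - x1 = 2; constraint 3: x5 - x2 = 0; constraint 4: x2 + x5 = 8 — and the others hold by inspection.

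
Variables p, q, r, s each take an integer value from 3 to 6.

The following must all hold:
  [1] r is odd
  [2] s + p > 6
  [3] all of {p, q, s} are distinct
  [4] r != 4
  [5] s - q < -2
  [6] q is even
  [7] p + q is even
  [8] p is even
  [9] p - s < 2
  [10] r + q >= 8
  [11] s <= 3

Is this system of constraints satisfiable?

Satisfiable

Take p = 4, q = 6, r = 5, s = 3. Then constraint 2: s + p = 7; constraint 5: s - q = -3; constraint 9: p - s = 1, and every other listed constraint is also met.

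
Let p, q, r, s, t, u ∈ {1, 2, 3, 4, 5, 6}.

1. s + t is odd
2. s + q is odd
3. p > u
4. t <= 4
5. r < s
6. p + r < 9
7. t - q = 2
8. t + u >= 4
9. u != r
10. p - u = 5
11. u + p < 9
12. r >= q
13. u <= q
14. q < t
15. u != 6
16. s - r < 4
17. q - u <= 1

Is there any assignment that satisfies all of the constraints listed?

One satisfying assignment is p = 6, q = 2, r = 2, s = 3, t = 4, u = 1.
For the less obvious constraints — constraint 6: p + r = 8; constraint 7: t - q = 2; constraint 8: t + u = 5 — and the others hold by inspection.

Satisfiable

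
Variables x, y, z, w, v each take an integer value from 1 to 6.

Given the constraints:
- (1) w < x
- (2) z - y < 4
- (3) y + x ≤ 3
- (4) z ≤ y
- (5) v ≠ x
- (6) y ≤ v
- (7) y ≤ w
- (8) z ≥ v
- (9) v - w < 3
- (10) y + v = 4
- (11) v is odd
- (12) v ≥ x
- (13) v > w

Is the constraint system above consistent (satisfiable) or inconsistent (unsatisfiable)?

Constraints 1, 4, 7, 8, and 12 give w < x, x ≤ v, v ≤ z, z ≤ y, y ≤ w. Chaining: w < x ≤ v ≤ z ≤ y ≤ w, which forces w < w — impossible.

Unsatisfiable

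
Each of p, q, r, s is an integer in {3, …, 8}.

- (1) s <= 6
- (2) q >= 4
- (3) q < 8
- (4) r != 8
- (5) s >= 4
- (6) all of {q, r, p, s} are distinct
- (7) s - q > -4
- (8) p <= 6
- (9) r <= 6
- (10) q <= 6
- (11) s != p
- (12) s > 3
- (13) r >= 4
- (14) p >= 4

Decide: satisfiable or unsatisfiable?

Constraints 1, 2, 5, 8, 9, 10, 13, and 14 confine each of q, r, p, s to the 3 values {4, …, 6}.
Constraint 6 requires all 4 of them to be distinct, but only 3 values are available — impossible by the pigeonhole principle.

Unsatisfiable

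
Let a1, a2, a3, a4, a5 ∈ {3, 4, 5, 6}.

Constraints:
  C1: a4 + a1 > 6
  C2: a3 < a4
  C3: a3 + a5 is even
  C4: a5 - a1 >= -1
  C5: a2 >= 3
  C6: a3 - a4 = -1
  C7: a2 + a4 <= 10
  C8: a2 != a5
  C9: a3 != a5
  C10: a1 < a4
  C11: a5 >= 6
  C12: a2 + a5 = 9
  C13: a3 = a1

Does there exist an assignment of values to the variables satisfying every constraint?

Satisfiable

Setting (a1, a2, a3, a4, a5) = (4, 3, 4, 5, 6) satisfies everything: constraint 1: a4 + a1 = 9; constraint 4: a5 - a1 = 2; constraint 6: a3 - a4 = -1, and the others follow.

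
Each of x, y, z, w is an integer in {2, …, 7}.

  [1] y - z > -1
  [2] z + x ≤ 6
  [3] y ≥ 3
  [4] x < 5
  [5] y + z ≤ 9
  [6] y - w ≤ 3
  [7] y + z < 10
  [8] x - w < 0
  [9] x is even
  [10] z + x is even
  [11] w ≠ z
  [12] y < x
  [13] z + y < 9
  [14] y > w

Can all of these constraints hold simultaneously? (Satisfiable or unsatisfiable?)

Constraints 8, 12, and 14 give y < x, x < w, w < y. Chaining: y < x < w < y, which forces y < y — impossible.

Unsatisfiable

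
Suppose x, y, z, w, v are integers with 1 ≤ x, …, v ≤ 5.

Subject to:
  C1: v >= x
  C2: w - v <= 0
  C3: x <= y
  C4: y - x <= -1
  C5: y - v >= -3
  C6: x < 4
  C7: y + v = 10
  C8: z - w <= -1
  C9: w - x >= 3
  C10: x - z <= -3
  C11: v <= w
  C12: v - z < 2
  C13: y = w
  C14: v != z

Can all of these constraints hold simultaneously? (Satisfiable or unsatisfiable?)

Constraints 2, 4, 5, 8, and 10 give y − v ≥ -3, v − w ≥ 0, w − z ≥ 1, z − x ≥ 3, x − y ≥ 1.
Adding all 5 inequalities: the left sides telescope to 0, and the right sides sum to (-3) + 0 + 1 + 3 + 1 = 2. So 0 ≥ 2, which is false.

Unsatisfiable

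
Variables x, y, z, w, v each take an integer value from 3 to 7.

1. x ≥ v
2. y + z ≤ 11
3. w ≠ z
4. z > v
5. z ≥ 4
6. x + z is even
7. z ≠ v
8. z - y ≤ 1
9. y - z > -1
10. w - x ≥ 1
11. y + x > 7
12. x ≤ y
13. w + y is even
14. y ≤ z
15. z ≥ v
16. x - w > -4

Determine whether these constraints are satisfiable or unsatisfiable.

Satisfiable

The assignment x = 5, y = 5, z = 5, w = 7, v = 4 works:
  constraint 2 holds since y + z = 10.
  constraint 8 holds since z - y = 0.
  constraint 9 holds since y - z = 0.
The rest check out directly.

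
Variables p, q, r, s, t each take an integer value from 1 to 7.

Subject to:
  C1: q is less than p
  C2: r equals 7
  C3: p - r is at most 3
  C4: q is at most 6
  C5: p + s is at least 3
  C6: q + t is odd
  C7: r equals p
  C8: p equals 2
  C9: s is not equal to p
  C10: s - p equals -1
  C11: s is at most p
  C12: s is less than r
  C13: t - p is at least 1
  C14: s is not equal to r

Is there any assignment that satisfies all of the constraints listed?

Constraint 2 fixes r = 7 and constraint 8 fixes p = 2, but constraint 7 requires r = p. Since 7 ≠ 2, contradiction.

Unsatisfiable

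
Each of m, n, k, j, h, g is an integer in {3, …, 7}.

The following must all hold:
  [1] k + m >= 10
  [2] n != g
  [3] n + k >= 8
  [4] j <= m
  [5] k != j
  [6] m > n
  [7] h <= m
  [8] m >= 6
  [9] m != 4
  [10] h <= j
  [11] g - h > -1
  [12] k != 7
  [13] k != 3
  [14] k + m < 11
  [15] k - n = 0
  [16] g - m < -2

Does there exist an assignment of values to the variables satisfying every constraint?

One satisfying assignment is m = 6, n = 4, k = 4, j = 3, h = 3, g = 3.
For the less obvious constraints — constraint 1: k + m = 10; constraint 3: n + k = 8 — and the others hold by inspection.

Satisfiable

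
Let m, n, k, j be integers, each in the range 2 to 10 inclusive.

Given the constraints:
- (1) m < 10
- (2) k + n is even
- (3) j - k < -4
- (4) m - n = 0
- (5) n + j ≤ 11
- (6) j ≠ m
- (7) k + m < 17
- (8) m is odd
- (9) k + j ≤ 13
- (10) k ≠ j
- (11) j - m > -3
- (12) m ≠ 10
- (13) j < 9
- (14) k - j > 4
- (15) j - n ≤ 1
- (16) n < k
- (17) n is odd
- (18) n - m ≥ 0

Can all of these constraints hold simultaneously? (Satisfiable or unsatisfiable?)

Setting (m, n, k, j) = (5, 5, 9, 4) satisfies everything: constraint 3: j - k = -5; constraint 4: m - n = 0, and the others follow.

Satisfiable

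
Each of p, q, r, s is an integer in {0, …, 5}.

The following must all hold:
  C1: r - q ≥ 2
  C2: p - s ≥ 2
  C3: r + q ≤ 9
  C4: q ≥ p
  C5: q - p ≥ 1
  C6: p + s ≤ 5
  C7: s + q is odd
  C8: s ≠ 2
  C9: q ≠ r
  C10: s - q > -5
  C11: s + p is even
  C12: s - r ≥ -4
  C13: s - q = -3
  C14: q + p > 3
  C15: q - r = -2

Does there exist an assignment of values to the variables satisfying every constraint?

Constraints 1, 2, 5, and 12 give s − r ≥ -4, r − q ≥ 2, q − p ≥ 1, p − s ≥ 2.
Adding all 4 inequalities: the left sides telescope to 0, and the right sides sum to (-4) + 2 + 1 + 2 = 1. So 0 ≥ 1, which is false.

Unsatisfiable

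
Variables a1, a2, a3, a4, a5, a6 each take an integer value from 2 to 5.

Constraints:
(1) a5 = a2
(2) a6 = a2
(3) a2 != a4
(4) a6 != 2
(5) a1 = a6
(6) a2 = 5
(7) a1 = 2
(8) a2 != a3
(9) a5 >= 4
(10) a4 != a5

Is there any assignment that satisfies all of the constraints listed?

Constraint 7 fixes a1 = 2 and constraint 6 fixes a2 = 5. Constraints 2 and 5 give a1 = a6 = a2, so a1 = a2. But 2 ≠ 5 — contradiction.

Unsatisfiable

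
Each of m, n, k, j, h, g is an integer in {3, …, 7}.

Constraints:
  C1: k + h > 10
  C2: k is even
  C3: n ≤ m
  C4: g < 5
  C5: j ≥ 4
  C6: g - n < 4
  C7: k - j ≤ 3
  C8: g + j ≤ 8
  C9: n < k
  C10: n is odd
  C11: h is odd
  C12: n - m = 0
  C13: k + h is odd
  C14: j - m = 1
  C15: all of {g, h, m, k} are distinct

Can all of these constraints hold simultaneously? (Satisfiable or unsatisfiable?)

One satisfying assignment is m = 3, n = 3, k = 6, j = 4, h = 7, g = 4.
For the less obvious constraints — constraint 1: k + h = 13; constraint 6: g - n = 1 — and the others hold by inspection.

Satisfiable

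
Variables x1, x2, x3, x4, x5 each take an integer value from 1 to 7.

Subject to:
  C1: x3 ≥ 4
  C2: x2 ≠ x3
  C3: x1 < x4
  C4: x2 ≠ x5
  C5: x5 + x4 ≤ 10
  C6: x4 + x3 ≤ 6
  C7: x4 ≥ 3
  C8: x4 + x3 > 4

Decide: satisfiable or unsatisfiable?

From constraint 7: x4 ≥ 3. From constraint 1: x3 ≥ 4. Hence x4 + x3 ≥ 7. But constraint 6 requires x4 + x3 ≤ 6, and 6 < 7. Contradiction.

Unsatisfiable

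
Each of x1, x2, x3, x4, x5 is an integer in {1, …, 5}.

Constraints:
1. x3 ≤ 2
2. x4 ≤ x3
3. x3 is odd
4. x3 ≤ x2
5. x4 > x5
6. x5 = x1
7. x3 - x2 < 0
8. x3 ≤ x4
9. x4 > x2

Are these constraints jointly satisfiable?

Unsatisfiable

Constraints 2, 7, and 9 give x2 < x4, x4 ≤ x3, x3 < x2. Chaining: x2 < x4 ≤ x3 < x2, which forces x2 < x2 — impossible.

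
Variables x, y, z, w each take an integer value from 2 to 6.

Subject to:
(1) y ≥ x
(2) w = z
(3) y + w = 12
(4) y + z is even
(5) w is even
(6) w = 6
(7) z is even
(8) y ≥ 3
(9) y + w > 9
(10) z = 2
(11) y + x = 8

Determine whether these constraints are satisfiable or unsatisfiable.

Unsatisfiable

Constraint 6 fixes w = 6 and constraint 10 fixes z = 2, but constraint 2 requires w = z. Since 6 ≠ 2, contradiction.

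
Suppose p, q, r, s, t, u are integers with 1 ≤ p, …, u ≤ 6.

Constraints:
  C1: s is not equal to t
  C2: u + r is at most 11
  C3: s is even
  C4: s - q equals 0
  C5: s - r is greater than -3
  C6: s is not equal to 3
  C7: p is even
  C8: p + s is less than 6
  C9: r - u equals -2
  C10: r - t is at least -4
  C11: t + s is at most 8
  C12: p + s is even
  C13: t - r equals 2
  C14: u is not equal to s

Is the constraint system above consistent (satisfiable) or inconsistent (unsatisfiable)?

Take p = 2, q = 2, r = 4, s = 2, t = 6, u = 6. Then constraint 2: u + r = 10; constraint 4: s - q = 0, and every other listed constraint is also met.

Satisfiable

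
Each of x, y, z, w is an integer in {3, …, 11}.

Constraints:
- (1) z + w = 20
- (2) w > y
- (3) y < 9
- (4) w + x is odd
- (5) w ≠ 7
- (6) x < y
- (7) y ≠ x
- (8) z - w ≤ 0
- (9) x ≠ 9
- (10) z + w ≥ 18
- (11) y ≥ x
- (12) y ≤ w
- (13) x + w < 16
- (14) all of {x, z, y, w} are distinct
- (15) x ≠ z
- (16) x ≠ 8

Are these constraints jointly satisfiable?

One satisfying assignment is x = 4, y = 8, z = 9, w = 11.
For the less obvious constraints — constraint 1: z + w = 20; constraint 8: z - w = -2; constraint 10: z + w = 20 — and the others hold by inspection.

Satisfiable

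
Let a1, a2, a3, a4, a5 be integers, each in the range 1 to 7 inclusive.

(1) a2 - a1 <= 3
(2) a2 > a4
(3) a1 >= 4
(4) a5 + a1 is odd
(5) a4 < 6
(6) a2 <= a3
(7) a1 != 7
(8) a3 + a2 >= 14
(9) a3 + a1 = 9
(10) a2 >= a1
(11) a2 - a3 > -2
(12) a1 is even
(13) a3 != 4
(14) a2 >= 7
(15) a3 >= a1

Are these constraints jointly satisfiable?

Unsatisfiable

From constraints 6 and 14: a3 ≥ a2 ≥ 7. From constraint 3: a1 ≥ 4. Hence a3 + a1 ≥ 11. But constraint 9 requires a3 + a1 = 9, and 9 < 11. Contradiction.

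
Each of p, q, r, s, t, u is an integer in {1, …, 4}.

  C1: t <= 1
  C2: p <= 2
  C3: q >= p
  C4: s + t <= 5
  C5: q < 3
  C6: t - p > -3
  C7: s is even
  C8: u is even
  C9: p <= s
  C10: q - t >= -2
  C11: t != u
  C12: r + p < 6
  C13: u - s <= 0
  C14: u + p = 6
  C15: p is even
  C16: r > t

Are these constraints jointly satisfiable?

Try p = 2, q = 2, r = 3, s = 4, t = 1, u = 4.
Check constraint 4: s + t = 5; constraint 6: t - p = -1; constraint 10: q - t = 1. The remaining constraints are straightforward to verify.

Satisfiable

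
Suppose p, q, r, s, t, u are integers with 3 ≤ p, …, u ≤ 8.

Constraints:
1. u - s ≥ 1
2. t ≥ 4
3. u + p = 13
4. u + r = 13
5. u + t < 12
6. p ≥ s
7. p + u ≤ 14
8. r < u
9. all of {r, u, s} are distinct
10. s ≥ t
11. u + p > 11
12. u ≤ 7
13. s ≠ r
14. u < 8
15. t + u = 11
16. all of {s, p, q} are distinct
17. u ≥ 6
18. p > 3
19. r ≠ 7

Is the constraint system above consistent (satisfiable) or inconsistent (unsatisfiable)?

The assignment p = 6, q = 8, r = 6, s = 5, t = 4, u = 7 works:
  constraint 1 holds since u - s = 2.
  constraint 3 holds since u + p = 13.
The rest check out directly.

Satisfiable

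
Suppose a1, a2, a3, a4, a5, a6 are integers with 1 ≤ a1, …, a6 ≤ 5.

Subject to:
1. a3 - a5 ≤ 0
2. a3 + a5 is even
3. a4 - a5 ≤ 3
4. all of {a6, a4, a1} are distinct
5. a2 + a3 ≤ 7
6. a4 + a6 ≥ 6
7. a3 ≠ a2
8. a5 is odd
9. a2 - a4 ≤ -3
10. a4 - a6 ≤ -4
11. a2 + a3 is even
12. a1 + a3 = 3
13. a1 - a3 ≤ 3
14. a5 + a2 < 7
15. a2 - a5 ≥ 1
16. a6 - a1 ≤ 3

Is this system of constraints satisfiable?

Constraints 1, 9, 10, 13, 15, and 16 give a4 − a2 ≥ 3, a2 − a5 ≥ 1, a5 − a3 ≥ 0, a3 − a1 ≥ -3, a1 − a6 ≥ -3, a6 − a4 ≥ 4.
Adding all 6 inequalities: the left sides telescope to 0, and the right sides sum to 3 + 1 + 0 + (-3) + (-3) + 4 = 2. So 0 ≥ 2, which is false.

Unsatisfiable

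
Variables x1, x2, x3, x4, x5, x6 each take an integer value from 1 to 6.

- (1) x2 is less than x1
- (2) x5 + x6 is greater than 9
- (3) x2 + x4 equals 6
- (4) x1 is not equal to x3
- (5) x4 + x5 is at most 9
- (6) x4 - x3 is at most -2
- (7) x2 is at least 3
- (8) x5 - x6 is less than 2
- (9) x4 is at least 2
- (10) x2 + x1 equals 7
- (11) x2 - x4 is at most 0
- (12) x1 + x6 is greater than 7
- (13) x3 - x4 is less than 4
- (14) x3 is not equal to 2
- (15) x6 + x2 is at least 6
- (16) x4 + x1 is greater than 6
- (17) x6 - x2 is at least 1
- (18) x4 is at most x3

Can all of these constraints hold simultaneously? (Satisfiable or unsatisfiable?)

Satisfiable

Setting (x1, x2, x3, x4, x5, x6) = (4, 3, 5, 3, 6, 6) satisfies everything: constraint 2: x5 + x6 = 12; constraint 3: x2 + x4 = 6; constraint 5: x4 + x5 = 9, and the others follow.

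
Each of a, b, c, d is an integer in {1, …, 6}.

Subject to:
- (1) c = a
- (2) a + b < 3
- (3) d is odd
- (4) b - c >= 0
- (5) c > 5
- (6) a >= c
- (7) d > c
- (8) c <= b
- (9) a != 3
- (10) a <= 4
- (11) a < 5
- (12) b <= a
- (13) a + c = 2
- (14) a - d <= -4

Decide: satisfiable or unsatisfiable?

Unsatisfiable

From constraint 5: c ≥ 6. From constraints 6 and 10: c ≤ a and a ≤ 4, so c ≤ 4. But 4 < 6, so no value of c works.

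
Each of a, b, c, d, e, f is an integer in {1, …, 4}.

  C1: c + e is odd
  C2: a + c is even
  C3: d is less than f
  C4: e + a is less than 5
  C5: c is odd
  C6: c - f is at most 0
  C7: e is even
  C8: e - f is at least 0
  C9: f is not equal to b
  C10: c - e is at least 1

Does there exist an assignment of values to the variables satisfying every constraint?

Constraints 6, 8, and 10 give c − e ≥ 1, e − f ≥ 0, f − c ≥ 0.
Adding all 3 inequalities: the left sides telescope to 0, and the right sides sum to 1 + 0 + 0 = 1. So 0 ≥ 1, which is false.

Unsatisfiable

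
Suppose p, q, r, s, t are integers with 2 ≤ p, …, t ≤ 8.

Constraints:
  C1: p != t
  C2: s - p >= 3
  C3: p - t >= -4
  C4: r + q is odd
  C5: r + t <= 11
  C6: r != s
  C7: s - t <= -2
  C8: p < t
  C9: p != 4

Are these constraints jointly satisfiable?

Unsatisfiable

Constraints 2, 3, and 7 give s − p ≥ 3, p − t ≥ -4, t − s ≥ 2.
Adding all 3 inequalities: the left sides telescope to 0, and the right sides sum to 3 + (-4) + 2 = 1. So 0 ≥ 1, which is false.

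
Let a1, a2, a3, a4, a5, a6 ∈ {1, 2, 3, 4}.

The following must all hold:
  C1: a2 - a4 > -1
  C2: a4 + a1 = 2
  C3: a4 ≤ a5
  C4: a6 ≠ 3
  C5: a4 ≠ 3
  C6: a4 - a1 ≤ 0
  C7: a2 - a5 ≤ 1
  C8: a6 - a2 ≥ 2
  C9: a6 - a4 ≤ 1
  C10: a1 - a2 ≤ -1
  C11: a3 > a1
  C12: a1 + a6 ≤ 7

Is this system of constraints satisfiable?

Unsatisfiable

Constraints 6, 8, 9, and 10 give a6 − a2 ≥ 2, a2 − a1 ≥ 1, a1 − a4 ≥ 0, a4 − a6 ≥ -1.
Adding all 4 inequalities: the left sides telescope to 0, and the right sides sum to 2 + 1 + 0 + (-1) = 2. So 0 ≥ 2, which is false.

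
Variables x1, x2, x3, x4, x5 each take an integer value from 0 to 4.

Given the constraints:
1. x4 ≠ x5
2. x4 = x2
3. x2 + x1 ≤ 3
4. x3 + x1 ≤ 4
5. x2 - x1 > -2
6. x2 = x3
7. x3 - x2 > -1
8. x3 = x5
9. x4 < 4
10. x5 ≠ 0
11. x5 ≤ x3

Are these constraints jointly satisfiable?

Unsatisfiable

From constraints 2, 6, and 8, x4 = x2 = x3 = x5, so x4 = x5. But constraint 1 says x4 ≠ x5. Contradiction.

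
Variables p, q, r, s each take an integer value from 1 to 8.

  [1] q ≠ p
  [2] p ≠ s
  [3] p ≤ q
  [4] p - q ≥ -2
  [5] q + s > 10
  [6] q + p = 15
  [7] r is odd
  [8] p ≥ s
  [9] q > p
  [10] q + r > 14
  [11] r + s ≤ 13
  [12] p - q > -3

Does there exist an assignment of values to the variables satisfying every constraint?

Satisfiable

Try p = 7, q = 8, r = 7, s = 4.
Check constraint 4: p - q = -1; constraint 5: q + s = 12. The remaining constraints are straightforward to verify.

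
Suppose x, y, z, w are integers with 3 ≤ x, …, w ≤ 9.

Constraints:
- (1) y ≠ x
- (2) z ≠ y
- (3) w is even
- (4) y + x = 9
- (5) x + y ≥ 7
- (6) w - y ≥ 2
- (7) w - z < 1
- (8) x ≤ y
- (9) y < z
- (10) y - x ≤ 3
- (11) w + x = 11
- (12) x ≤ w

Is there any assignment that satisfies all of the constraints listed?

Take x = 3, y = 6, z = 8, w = 8. Then constraint 4: y + x = 9; constraint 5: x + y = 9, and every other listed constraint is also met.

Satisfiable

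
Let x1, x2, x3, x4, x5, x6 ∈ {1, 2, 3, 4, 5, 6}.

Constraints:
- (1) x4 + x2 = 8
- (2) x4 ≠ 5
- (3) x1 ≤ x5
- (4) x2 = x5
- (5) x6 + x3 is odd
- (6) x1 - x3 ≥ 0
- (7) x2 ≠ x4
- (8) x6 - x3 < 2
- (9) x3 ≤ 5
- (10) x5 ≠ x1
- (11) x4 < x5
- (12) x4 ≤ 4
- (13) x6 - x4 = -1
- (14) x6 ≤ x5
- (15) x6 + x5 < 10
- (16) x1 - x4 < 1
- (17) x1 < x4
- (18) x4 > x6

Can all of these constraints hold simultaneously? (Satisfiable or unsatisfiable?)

Satisfiable

The assignment x1 = 2, x2 = 5, x3 = 1, x4 = 3, x5 = 5, x6 = 2 works:
  constraint 1 holds since x4 + x2 = 8.
  constraint 6 holds since x1 - x3 = 1.
  constraint 8 holds since x6 - x3 = 1.
The rest check out directly.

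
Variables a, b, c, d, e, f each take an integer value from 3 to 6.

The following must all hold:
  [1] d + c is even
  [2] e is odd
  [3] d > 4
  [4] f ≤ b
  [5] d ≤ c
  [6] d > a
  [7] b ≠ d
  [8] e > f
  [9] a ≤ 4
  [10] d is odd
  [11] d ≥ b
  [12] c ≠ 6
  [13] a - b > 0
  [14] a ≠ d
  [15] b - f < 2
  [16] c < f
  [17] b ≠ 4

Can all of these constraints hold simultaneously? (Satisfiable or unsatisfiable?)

Constraints 4, 5, 6, 13, and 16 give c < f, f ≤ b, b < a, a < d, d ≤ c. Chaining: c < f ≤ b < a < d ≤ c, which forces c < c — impossible.

Unsatisfiable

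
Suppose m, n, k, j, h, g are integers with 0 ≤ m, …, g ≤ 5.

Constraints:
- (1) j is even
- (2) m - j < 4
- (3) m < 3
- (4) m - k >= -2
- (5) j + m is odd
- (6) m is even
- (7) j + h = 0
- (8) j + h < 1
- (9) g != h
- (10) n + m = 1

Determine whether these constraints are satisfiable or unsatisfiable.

Unsatisfiable

Constraint 1 makes j even and constraint 6 makes m even, so j + m must be even. Constraint 5 says j + m is odd — contradiction.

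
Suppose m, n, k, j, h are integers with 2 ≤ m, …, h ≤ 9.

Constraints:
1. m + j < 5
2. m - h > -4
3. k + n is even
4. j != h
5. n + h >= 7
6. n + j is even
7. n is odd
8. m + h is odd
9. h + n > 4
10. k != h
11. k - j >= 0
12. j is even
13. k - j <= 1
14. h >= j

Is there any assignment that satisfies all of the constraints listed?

Unsatisfiable

Constraint 7 makes n odd and constraint 12 makes j even, so n + j must be odd. Constraint 6 says n + j is even — contradiction.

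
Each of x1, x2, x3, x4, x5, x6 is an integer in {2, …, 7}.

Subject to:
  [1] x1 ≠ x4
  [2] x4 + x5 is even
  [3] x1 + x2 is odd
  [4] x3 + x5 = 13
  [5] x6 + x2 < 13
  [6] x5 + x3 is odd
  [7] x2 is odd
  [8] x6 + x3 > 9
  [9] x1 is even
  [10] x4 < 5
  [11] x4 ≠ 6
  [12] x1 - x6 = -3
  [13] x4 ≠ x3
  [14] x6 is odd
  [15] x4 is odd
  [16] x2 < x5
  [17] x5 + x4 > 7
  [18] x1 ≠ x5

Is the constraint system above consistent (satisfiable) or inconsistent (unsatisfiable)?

The assignment x1 = 2, x2 = 5, x3 = 6, x4 = 3, x5 = 7, x6 = 5 works:
  constraint 4 holds since x3 + x5 = 13.
  constraint 5 holds since x6 + x2 = 10.
The rest check out directly.

Satisfiable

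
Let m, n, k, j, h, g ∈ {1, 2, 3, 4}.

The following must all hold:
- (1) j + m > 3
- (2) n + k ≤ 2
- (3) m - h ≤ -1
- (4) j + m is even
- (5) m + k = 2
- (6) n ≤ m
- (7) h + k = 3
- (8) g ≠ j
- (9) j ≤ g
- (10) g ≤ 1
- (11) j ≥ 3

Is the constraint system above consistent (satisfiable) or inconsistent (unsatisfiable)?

Unsatisfiable

From constraints 9 and 11: g ≥ j and j ≥ 3, so g ≥ 3. From constraint 10: g ≤ 1. But 1 < 3, so no value of g works.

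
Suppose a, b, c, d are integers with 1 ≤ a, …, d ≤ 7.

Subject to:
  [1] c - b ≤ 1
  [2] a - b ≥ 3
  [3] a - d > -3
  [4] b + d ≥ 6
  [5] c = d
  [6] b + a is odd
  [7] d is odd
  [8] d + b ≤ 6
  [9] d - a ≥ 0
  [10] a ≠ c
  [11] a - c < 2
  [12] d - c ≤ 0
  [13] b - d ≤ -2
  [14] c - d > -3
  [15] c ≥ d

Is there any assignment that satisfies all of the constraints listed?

Constraints 1, 2, 9, and 12 give d − a ≥ 0, a − b ≥ 3, b − c ≥ -1, c − d ≥ 0.
Adding all 4 inequalities: the left sides telescope to 0, and the right sides sum to 0 + 3 + (-1) + 0 = 2. So 0 ≥ 2, which is false.

Unsatisfiable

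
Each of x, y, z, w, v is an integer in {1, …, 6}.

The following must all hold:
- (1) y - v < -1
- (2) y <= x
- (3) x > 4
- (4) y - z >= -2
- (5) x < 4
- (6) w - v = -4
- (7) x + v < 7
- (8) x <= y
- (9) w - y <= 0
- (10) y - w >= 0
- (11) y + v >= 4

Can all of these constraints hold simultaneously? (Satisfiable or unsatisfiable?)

From constraint 3: x ≥ 5. From constraint 5: x ≤ 3. But 3 < 5, so no value of x works.

Unsatisfiable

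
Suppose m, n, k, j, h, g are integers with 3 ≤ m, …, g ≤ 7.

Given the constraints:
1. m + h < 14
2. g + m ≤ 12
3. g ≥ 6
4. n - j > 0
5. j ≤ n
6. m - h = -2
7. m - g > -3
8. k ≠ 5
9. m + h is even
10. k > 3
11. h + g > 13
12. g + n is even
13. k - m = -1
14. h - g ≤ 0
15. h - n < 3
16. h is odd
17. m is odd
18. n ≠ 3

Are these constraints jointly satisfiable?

Satisfiable

Try m = 5, n = 7, k = 4, j = 6, h = 7, g = 7.
Check constraint 1: m + h = 12; constraint 2: g + m = 12. The remaining constraints are straightforward to verify.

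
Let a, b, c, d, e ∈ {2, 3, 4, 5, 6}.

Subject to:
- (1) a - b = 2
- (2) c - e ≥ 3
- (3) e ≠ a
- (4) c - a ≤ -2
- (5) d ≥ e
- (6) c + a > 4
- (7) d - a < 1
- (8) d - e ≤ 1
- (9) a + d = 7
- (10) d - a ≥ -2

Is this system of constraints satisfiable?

Constraints 2, 4, 8, and 10 give e − d ≥ -1, d − a ≥ -2, a − c ≥ 2, c − e ≥ 3.
Adding all 4 inequalities: the left sides telescope to 0, and the right sides sum to (-1) + (-2) + 2 + 3 = 2. So 0 ≥ 2, which is false.

Unsatisfiable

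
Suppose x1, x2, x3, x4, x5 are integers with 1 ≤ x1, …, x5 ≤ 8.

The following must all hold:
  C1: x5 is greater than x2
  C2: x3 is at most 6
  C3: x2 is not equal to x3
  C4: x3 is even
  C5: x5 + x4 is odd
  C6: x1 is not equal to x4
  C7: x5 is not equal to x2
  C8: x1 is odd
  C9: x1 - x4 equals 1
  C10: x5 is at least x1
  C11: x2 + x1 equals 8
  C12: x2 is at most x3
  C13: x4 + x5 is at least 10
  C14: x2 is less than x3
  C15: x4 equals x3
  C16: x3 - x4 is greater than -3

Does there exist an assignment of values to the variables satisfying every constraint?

Satisfiable

Take x1 = 7, x2 = 1, x3 = 6, x4 = 6, x5 = 7. Then constraint 9: x1 - x4 = 1; constraint 11: x2 + x1 = 8, and every other listed constraint is also met.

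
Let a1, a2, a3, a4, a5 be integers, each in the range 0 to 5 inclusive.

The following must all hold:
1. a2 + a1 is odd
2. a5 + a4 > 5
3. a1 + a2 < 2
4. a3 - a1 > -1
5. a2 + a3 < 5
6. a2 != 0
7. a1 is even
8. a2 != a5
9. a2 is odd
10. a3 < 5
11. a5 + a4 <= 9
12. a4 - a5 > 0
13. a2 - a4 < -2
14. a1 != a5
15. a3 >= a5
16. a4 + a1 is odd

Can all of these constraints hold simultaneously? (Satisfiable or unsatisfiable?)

Satisfiable

The assignment a1 = 0, a2 = 1, a3 = 2, a4 = 5, a5 = 2 works:
  constraint 2 holds since a5 + a4 = 7.
  constraint 3 holds since a1 + a2 = 1.
The rest check out directly.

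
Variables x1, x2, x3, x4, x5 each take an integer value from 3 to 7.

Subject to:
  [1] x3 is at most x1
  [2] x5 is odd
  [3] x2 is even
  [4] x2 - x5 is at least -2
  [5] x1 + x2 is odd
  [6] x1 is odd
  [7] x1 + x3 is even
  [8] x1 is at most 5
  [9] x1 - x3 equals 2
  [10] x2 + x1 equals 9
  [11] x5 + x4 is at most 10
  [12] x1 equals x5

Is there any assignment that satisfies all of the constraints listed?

Satisfiable

The assignment x1 = 5, x2 = 4, x3 = 3, x4 = 4, x5 = 5 works:
  constraint 4 holds since x2 - x5 = -1.
  constraint 9 holds since x1 - x3 = 2.
The rest check out directly.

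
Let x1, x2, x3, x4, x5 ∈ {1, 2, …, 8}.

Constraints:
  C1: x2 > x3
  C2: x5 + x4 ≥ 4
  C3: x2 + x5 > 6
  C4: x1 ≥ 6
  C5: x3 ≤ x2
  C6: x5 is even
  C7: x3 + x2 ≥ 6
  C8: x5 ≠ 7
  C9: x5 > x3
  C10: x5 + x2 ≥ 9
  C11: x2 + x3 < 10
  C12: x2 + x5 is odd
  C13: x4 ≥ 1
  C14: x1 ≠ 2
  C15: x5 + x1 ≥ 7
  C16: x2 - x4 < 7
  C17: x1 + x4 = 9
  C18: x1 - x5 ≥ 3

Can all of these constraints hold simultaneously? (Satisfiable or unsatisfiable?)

One satisfying assignment is x1 = 7, x2 = 7, x3 = 1, x4 = 2, x5 = 2.
For the less obvious constraints — constraint 2: x5 + x4 = 4; constraint 3: x2 + x5 = 9 — and the others hold by inspection.

Satisfiable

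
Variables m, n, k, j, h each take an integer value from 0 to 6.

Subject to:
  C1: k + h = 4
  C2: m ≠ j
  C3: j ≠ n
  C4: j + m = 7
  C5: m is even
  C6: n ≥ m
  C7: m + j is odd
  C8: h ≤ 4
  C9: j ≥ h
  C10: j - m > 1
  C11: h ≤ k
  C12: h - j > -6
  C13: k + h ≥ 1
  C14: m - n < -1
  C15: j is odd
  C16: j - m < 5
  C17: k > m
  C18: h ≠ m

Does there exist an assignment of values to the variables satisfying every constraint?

Take m = 2, n = 6, k = 4, j = 5, h = 0. Then constraint 1: k + h = 4; constraint 4: j + m = 7; constraint 10: j - m = 3, and every other listed constraint is also met.

Satisfiable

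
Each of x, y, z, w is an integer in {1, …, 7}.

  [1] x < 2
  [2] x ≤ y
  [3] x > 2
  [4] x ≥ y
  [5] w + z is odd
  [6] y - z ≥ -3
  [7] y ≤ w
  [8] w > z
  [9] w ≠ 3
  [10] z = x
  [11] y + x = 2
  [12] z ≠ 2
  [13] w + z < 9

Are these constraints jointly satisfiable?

Unsatisfiable

From constraint 3: x ≥ 3. From constraint 1: x ≤ 1. But 1 < 3, so no value of x works.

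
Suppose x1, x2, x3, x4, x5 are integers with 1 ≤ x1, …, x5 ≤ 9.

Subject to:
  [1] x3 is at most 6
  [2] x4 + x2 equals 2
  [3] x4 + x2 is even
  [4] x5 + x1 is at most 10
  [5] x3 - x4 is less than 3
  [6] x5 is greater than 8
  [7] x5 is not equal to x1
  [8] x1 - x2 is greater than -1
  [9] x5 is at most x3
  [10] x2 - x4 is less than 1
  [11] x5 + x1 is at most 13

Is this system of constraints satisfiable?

From constraint 6: x5 ≥ 9. From constraints 1 and 9: x5 ≤ x3 and x3 ≤ 6, so x5 ≤ 6. But 6 < 9, so no value of x5 works.

Unsatisfiable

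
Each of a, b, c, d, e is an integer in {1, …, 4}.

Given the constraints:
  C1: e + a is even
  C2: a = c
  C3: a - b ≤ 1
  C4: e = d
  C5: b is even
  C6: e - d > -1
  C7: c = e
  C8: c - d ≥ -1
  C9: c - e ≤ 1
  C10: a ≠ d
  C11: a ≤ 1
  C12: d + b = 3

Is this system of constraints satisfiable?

Unsatisfiable

From constraints 2, 4, and 7, a = c = e = d, so a = d. But constraint 10 says a ≠ d. Contradiction.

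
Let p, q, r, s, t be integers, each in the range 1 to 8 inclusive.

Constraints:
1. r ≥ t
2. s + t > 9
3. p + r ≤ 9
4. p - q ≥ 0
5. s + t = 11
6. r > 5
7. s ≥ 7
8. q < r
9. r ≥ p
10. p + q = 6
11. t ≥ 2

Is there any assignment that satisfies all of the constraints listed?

Satisfiable

Setting (p, q, r, s, t) = (3, 3, 6, 8, 3) satisfies everything: constraint 2: s + t = 11; constraint 3: p + r = 9, and the others follow.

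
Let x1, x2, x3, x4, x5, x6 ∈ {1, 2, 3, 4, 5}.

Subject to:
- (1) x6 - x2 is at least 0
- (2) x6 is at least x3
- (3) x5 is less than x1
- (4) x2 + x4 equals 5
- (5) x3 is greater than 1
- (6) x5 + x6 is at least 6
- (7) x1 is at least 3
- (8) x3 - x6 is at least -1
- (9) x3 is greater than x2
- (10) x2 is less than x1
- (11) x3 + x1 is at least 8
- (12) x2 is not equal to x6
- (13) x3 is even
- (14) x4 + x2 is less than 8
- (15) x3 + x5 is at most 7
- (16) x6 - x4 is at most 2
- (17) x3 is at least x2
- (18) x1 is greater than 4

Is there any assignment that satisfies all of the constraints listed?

Satisfiable

Try x1 = 5, x2 = 2, x3 = 4, x4 = 3, x5 = 2, x6 = 5.
Check constraint 1: x6 - x2 = 3; constraint 4: x2 + x4 = 5; constraint 6: x5 + x6 = 7. The remaining constraints are straightforward to verify.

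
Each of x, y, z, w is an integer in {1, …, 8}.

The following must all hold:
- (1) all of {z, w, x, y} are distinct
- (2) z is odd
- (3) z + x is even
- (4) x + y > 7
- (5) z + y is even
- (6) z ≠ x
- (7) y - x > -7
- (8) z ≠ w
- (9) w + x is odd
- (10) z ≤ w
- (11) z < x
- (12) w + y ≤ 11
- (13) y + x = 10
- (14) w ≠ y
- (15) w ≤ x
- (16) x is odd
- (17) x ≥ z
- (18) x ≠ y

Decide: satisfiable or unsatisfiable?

Satisfiable

The assignment x = 7, y = 3, z = 1, w = 6 works:
  constraint 4 holds since x + y = 10.
  constraint 7 holds since y - x = -4.
  constraint 12 holds since w + y = 9.
The rest check out directly.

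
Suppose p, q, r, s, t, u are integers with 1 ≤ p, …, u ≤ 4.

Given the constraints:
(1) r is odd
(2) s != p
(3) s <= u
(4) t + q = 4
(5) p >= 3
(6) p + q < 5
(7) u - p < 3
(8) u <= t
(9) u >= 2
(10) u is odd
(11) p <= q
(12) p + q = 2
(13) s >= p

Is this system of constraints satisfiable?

From constraints 8 and 9: t ≥ u ≥ 2. From constraints 5 and 11: q ≥ p ≥ 3. Hence t + q ≥ 5. But constraint 4 requires t + q = 4, and 4 < 5. Contradiction.

Unsatisfiable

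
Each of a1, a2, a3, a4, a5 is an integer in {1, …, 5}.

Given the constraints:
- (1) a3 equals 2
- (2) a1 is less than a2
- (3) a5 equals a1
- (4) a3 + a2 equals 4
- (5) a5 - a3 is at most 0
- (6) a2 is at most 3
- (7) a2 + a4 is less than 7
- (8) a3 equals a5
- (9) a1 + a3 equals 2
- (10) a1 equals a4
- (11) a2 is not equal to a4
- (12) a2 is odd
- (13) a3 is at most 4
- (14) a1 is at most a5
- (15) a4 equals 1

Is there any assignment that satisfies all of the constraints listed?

Constraint 1 fixes a3 = 2 and constraint 15 fixes a4 = 1. Constraints 3, 8, and 10 give a3 = a5 = a1 = a4, so a3 = a4. But 2 ≠ 1 — contradiction.

Unsatisfiable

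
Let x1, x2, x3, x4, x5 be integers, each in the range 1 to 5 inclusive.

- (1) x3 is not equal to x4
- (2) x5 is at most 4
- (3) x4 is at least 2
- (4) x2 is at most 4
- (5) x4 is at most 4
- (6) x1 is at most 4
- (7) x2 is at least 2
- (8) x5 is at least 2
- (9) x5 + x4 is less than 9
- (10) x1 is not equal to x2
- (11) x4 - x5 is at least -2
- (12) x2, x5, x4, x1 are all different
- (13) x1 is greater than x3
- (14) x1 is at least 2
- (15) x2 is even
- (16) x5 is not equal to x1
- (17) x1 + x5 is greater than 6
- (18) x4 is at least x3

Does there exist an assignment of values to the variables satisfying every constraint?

Unsatisfiable

Constraints 2, 3, 4, 5, 6, 7, 8, and 14 confine each of x2, x5, x4, x1 to the 3 values {2, …, 4}.
Constraint 12 requires all 4 of them to be distinct, but only 3 values are available — impossible by the pigeonhole principle.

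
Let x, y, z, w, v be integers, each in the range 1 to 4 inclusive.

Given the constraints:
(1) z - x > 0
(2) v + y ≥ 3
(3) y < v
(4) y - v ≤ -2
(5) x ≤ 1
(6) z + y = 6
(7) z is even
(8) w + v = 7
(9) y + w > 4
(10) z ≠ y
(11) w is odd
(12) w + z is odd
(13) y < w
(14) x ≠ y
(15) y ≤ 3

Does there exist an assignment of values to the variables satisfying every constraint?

Satisfiable

Try x = 1, y = 2, z = 4, w = 3, v = 4.
Check constraint 1: z - x = 3; constraint 2: v + y = 6. The remaining constraints are straightforward to verify.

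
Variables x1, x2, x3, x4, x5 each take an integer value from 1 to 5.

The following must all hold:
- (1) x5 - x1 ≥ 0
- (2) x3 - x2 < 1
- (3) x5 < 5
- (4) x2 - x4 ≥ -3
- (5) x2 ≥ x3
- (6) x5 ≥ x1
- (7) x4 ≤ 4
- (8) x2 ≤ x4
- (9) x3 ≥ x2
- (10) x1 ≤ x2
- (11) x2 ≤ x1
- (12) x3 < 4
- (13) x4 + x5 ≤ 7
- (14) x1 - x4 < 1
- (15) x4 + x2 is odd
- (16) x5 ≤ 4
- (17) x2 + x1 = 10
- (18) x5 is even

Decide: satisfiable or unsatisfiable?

Unsatisfiable

From constraints 7 and 8: x2 ≤ x4 ≤ 4. From constraints 6 and 16: x1 ≤ x5 ≤ 4. Hence x2 + x1 ≤ 8. But constraint 17 requires x2 + x1 = 10, and 10 > 8. Contradiction.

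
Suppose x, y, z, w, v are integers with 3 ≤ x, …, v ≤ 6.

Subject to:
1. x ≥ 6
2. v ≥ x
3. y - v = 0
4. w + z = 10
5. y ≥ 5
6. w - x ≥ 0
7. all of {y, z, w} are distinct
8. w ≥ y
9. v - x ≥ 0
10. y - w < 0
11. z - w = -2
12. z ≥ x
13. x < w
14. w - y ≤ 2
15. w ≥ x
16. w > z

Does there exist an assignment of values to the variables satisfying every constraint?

From constraints 5 and 8: w ≥ y ≥ 5. From constraints 1 and 12: z ≥ x ≥ 6. Hence w + z ≥ 11. But constraint 4 requires w + z = 10, and 10 < 11. Contradiction.

Unsatisfiable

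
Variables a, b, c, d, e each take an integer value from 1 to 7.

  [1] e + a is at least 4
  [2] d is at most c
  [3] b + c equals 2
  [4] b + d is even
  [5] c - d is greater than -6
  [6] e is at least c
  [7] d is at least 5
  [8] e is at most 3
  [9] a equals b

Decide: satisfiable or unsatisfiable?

Unsatisfiable

From constraints 2 and 7: c ≥ d and d ≥ 5, so c ≥ 5. From constraints 6 and 8: c ≤ e and e ≤ 3, so c ≤ 3. But 3 < 5, so no value of c works.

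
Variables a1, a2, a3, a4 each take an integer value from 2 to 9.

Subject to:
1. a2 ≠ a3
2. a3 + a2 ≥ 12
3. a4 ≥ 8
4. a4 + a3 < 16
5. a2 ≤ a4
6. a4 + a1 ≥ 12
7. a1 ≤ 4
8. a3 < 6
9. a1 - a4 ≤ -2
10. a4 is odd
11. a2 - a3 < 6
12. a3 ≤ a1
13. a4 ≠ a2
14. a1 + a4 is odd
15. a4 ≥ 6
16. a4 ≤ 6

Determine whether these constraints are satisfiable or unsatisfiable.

From constraints 7 and 12: a3 ≤ a1 ≤ 4. From constraints 5 and 16: a2 ≤ a4 ≤ 6. Hence a3 + a2 ≤ 10. But constraint 2 requires a3 + a2 ≥ 12, and 12 > 10. Contradiction.

Unsatisfiable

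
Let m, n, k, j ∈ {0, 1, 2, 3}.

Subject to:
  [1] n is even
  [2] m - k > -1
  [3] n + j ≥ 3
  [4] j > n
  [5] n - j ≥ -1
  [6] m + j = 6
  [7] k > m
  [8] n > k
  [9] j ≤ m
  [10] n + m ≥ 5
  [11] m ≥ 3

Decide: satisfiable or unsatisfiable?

Unsatisfiable

Constraints 4, 7, 8, and 9 give m < k, k < n, n < j, j ≤ m. Chaining: m < k < n < j ≤ m, which forces m < m — impossible.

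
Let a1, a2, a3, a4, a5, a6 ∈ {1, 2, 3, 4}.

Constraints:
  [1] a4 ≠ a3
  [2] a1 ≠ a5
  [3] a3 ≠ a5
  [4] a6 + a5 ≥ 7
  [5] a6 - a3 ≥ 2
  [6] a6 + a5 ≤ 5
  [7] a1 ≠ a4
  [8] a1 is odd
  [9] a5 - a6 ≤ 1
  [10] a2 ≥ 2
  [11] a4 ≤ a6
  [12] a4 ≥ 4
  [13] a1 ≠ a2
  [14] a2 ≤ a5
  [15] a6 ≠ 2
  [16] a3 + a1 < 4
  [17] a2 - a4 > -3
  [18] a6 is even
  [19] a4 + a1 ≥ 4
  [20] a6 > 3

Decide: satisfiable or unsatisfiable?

Unsatisfiable

From constraints 11 and 12: a6 ≥ a4 ≥ 4. From constraints 10 and 14: a5 ≥ a2 ≥ 2. Hence a6 + a5 ≥ 6. But constraint 6 requires a6 + a5 ≤ 5, and 5 < 6. Contradiction.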